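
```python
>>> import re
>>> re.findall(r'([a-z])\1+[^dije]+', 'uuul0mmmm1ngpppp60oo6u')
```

The backreference `\1` re-matches whatever the first group consumed, character for character.
Scanning left to right: at [0:22] match 'uuul0mmmm1ngpppp60oo6u', group 1 = 'u'.
`findall` collects group 1 from the one match (1 total).

['u']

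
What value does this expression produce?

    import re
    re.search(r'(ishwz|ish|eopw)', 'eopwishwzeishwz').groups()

('eopw',)

The match spans [0:4] → 'eopw'.
Captured: group 1 = 'eopw'.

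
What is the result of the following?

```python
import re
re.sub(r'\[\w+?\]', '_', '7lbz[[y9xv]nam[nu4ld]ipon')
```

'7lbz[_nam_ipon'

Matches: at [5:11] → '[y9xv]'; at [14:21] → '[nu4ld]'.
Each match is replaced by '_'.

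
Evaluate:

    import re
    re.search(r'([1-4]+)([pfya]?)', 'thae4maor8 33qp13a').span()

(4, 5)

Pattern: one or more of a character in [1-4] (captured); then optionally one of [pfya] (captured).
`re.search` tries every starting position until one works.
The match spans [4:5] → '4'.
Captured: group 1 = '4', group 2 = ''.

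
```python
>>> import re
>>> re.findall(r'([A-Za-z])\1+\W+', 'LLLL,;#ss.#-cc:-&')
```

['L', 's', 'c']

The backreference `\1` re-matches whatever the first group consumed, character for character.
Scanning left to right: at [0:7] match 'LLLL,;#', group 1 = 'L'; at [7:12] match 'ss.#-', group 1 = 's'; at [12:17] match 'cc:-&', group 1 = 'c'.
With a single group, `findall` returns only what that group captured — 3 items.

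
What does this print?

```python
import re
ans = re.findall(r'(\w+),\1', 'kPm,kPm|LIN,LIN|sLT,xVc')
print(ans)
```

['kPm', 'LIN']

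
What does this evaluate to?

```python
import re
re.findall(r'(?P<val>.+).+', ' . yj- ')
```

[' . yj-']

This matches one or more of any character (captured as 'val'); then one or more of any character.
With a single group, `findall` returns only what that group captured — 1 item.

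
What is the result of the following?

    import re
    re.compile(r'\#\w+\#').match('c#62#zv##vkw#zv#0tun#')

With `match`, the pattern is implicitly anchored at the beginning.
Here position 0 doesn't satisfy it, so the call returns None.

None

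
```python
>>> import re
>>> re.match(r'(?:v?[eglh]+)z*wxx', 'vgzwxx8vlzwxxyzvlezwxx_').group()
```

With `match`, the pattern is implicitly anchored at the beginning.
The match spans [0:6] → 'vgzwxx'.

'vgzwxx'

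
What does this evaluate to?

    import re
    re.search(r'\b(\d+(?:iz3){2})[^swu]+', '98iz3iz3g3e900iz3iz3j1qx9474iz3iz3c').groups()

('98iz3iz3',)

Pattern: a word boundary (`\b`, zero-width); then one or more of a digit, then the literal 'iz3' repeated 2 times (captured); then one or more of any character except [swu].
Unlike `match`, `search` isn't anchored — it looks for the pattern anywhere in the string.
The match spans [0:35] → '98iz3iz3g3e900iz3iz3j1qx9474iz3iz3c'.
Captured: group 1 = '98iz3iz3'.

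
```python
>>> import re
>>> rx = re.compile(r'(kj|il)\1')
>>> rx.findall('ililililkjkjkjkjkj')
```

The backreference `\1` re-matches whatever the first group consumed, character for character.
`findall` collects group 1 from each match (4 total).

['il', 'il', 'kj', 'kj']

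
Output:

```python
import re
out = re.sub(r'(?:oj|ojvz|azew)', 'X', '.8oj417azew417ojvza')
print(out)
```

Alternation tries branches left to right and keeps the first one that lets the overall match succeed at that position.
Matches: at [2:4] → 'oj'; at [7:11] → 'azew'; at [14:16] → 'oj'.
Every occurrence is swapped for 'X'.

.8X417X417Xvza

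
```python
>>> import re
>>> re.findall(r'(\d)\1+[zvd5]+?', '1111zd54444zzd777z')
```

['1', '4', '7']

A backreference is literal: `\1` must see the identical characters the first group matched.
Matches: at [0:5] match '1111z', group 1 = '1'; at [7:12] match '4444z', group 1 = '4'; at [14:18] match '777z', group 1 = '7'.
Because there's exactly one group, `findall` drops the full match and keeps group 1 from each hit.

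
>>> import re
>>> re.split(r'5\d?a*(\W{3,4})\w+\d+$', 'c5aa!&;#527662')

This matches a literal '5', then optionally a digit, then zero or more of the literal 'a'; then 3 to 4 of a non-word character (captured); then one or more of a word character, then one or more of a digit; then anchored at the end.
Matches to split on: at [1:14] → '5aa!&;#527662'.
The group in the pattern means `split` returns the separators' captures alongside the pieces.

['c', '!&;#', '']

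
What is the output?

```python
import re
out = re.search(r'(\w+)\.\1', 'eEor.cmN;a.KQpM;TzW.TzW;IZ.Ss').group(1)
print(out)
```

The backreference `\1` re-matches whatever the first group consumed, character for character.
`re.search` tries every starting position until one works.
The match spans [16:23] → 'TzW.TzW'.
Captured: group 1 = 'TzW'.

TzW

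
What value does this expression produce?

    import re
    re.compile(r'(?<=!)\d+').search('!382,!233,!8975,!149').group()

'382'

The positive lookaround only admits positions where the adjacent text matches; those characters stay outside the span.
Unlike `match`, `search` isn't anchored — it looks for the pattern anywhere in the string.
The match spans [1:4] → '382'.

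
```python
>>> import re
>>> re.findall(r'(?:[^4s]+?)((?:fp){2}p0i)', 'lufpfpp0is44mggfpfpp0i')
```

One capturing group, so `findall` returns just the captured substring from each match — 2 in all.

['fpfpp0i', 'fpfpp0i']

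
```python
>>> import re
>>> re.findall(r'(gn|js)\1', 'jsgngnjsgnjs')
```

['gn']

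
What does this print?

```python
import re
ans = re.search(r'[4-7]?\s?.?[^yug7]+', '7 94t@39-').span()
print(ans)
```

(0, 9)

This matches optionally a character in [4-7], then optionally whitespace; then optionally any character, then one or more of any character except [yug7].
Unlike `match`, `search` isn't anchored — it looks for the pattern anywhere in the string.
The match spans [0:9] → '7 94t@39-'.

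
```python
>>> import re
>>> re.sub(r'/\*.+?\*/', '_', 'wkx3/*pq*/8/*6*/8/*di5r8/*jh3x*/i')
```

'wkx3_8_8_i'

Matches: at [4:10] → '/*pq*/'; at [11:16] → '/*6*/'; at [17:32] → '/*di5r8/*jh3x*/'.
`sub` substitutes '_' at each match site.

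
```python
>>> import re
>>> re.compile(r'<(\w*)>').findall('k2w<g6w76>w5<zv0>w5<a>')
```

Scanning left to right: at [3:10] match '<g6w76>', group 1 = 'g6w76'; at [12:17] match '<zv0>', group 1 = 'zv0'; at [19:22] match '<a>', group 1 = 'a'.
With a single group, `findall` returns only what that group captured — 3 items.

['g6w76', 'zv0', 'a']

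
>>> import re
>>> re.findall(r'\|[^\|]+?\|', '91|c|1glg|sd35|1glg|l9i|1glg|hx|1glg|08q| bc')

['|c|', '|sd35|', '|l9i|', '|hx|', '|08q|']

Scanning left to right: at [2:5] → '|c|'; at [9:15] → '|sd35|'; at [19:24] → '|l9i|'; at [28:32] → '|hx|'; at [36:41] → '|08q|'.
`findall` yields the raw match text (5 of them) because the pattern has no groups.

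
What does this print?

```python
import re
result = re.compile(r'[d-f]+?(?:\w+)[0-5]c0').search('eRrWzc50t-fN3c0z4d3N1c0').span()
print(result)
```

Pattern: one or more of a character in [d-f] (lazy); then one or more of a word character (non-capturing group); then a character in [0-5], then the literal 'c0'.
`re.search` scans for the first position where the pattern succeeds.
The match spans [10:23] → 'fN3c0z4d3N1c0'.

(10, 23)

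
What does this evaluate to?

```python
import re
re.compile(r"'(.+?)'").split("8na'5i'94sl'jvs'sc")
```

['8na', '5i', '94sl', 'jvs', 'sc']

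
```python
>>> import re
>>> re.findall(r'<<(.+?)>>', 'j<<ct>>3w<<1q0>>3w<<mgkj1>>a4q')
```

['ct', '1q0', 'mgkj1']

`findall` collects group 1 from each match (3 total).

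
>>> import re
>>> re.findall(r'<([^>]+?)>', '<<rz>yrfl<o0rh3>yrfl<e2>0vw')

['<rz', 'o0rh3', 'e2']

Walking the string: at [0:5] match '<<rz>', group 1 = '<rz'; at [9:16] match '<o0rh3>', group 1 = 'o0rh3'; at [20:24] match '<e2>', group 1 = 'e2'.
With a single group, `findall` returns only what that group captured — 3 items.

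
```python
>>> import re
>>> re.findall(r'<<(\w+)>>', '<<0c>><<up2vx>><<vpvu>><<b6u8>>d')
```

`findall` collects group 1 from each match (4 total).

['0c', 'up2vx', 'vpvu', 'b6u8']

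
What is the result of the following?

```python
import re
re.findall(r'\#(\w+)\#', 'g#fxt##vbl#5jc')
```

Because there's exactly one group, `findall` drops the full match and keeps group 1 from each hit.

['fxt', 'vbl']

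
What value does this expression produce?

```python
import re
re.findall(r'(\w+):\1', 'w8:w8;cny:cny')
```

The backreference `\1` re-matches whatever the first group consumed, character for character.
Because there's exactly one group, `findall` drops the full match and keeps group 1 from each hit.

['w8', 'cny']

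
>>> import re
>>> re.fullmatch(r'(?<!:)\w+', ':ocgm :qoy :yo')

None

A negative assertion filters positions out without eating any characters.
`re.fullmatch` is like wrapping the pattern in `^…$` (in single-line mode).
Here the pattern can't cover the whole string, so the call returns None.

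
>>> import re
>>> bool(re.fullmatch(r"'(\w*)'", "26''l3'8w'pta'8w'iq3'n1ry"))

`fullmatch` succeeds only if the pattern covers the string from start to end.
Here there's no way to consume every character, so the call returns None, and `bool(None)` is False.

False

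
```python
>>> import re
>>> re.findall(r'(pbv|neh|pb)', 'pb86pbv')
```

['pb', 'pbv']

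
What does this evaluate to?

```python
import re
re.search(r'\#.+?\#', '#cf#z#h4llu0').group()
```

'#cf#'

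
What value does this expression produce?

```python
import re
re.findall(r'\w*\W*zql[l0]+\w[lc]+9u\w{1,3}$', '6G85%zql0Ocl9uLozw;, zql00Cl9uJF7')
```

This matches zero or more of a word character, then zero or more of a non-word character, then the literal 'zql'; then one or more of one of [l0], then a word character; then one or more of one of [lc], then the literal '9u', then 1 to 3 of a word character; then anchored at the end.
`findall` yields the raw match text (1 of them) because the pattern has no groups.

['zql0Ocl9uLozw;, zql00Cl9uJF7']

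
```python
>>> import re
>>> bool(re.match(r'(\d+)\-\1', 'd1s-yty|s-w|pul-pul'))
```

False

A backreference is literal: `\1` must see the identical characters the first group matched.
`re.match` won't scan ahead — the pattern has to work from the very first character.
Here the string doesn't start with a match, so the call returns None, and `bool(None)` is False.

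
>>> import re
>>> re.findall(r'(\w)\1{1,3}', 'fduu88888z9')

['u', '8']

`\1` has to match the exact text group 1 already captured.
Scanning left to right: at [2:4] match 'uu', group 1 = 'u'; at [4:8] match '8888', group 1 = '8'.
Because there's exactly one group, `findall` drops the full match and keeps group 1 from each hit.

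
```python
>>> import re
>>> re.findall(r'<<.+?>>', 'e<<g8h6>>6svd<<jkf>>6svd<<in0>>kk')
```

['<<g8h6>>', '<<jkf>>', '<<in0>>']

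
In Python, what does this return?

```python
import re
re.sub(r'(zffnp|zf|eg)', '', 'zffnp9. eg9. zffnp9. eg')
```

'9. 9. 9. '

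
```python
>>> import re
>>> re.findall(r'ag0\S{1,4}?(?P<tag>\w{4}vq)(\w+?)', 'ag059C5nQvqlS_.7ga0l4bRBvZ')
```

This matches the literal 'ag0', then 1 to 4 of a non-whitespace character (lazy); then exactly 4 of a word character, then the literal 'vq' (captured as 'tag'); then one or more of a word character (lazy) (captured).
With 2 capturing groups, `findall` returns a 2-tuple per match.

[('C5nQvq', 'l')]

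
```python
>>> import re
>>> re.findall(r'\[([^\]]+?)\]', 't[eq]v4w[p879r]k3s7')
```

['eq', 'p879r']

With a single group, `findall` returns only what that group captured — 2 items.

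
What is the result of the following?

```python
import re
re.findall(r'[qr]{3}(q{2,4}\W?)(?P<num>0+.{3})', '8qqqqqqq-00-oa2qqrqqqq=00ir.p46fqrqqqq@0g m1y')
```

[('qqqq-', '00-oa'), ('qqqq=', '00ir.'), ('qqq@', '0g m')]

The pattern matches exactly 3 of one of [qr]; then 2 to 4 of a literal 'q', then optionally a non-word character (captured); then one or more of the literal '0', then exactly 3 of any character (captured as 'num').
Scanning left to right: at [1:14] match 'qqqqqqq-00-oa', groups = ('qqqq-', '00-oa'); at [15:28] match 'qqrqqqq=00ir.', groups = ('qqqq=', '00ir.'); at [32:43] match 'qrqqqq@0g m', groups = ('qqq@', '0g m').
Multiple groups make `findall` return tuples — one 2-tuple for each match.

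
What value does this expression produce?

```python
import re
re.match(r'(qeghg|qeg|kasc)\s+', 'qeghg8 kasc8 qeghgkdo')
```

With `match`, the pattern is implicitly anchored at the beginning.
Here the pattern fails at index 0, so the call returns None.

None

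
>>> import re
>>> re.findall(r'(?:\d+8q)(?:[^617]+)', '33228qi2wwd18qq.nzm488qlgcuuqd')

['33228qi2wwd', '18qq.nzm488qlgcuuqd']

This matches one or more of a digit, then the literal '8q' (non-capturing group); then one or more of any character except [617] (non-capturing group).
Matches: at [0:11] → '33228qi2wwd'; at [11:30] → '18qq.nzm488qlgcuuqd'.
`findall` yields the raw match text (2 of them) because the pattern has no groups.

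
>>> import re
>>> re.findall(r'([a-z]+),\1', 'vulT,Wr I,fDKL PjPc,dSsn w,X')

[]

One capturing group, so `findall` returns just the captured substring from each match — 0 in all.
Nothing in the string satisfies the pattern, so the list is empty.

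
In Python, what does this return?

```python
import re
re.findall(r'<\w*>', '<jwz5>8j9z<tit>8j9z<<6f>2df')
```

['<jwz5>', '<tit>', '<6f>']

Walking the string: at [0:6] → '<jwz5>'; at [10:15] → '<tit>'; at [20:24] → '<6f>'.
No capturing groups, so `findall` returns the 3 full match strings.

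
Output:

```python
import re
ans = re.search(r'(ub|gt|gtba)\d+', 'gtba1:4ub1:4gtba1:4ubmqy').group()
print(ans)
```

gtba1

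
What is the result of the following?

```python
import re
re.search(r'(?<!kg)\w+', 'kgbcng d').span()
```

`(?!…)`/`(?<!…)` only lets a position through if the neighbouring text does NOT match; no characters are consumed.
The match spans [0:6] → 'kgbcng'.

(0, 6)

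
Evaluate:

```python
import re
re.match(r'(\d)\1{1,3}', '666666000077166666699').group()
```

The backreference `\1` re-matches whatever the first group consumed, character for character.
With `match`, the pattern is implicitly anchored at the beginning.
The match spans [0:4] → '6666'.
Captured: group 1 = '6'.

'6666'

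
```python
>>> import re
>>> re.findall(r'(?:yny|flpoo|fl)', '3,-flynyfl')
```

Matches: at [3:5] → 'fl'; at [5:8] → 'yny'; at [8:10] → 'fl'.
Since nothing is captured, `findall` lists the 3 matched substrings directly.

['fl', 'yny', 'fl']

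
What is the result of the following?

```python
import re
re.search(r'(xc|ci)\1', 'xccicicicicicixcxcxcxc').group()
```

After group 1 captures some text, `\1` only succeeds where that same text appears again.
`re.search` tries every starting position until one works.
The match spans [2:6] → 'cici'.
Captured: group 1 = 'ci'.

'cici'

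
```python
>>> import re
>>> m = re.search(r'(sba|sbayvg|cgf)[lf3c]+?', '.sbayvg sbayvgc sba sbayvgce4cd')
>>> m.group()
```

Unlike `match`, `search` isn't anchored — it looks for the pattern anywhere in the string.
The match spans [8:15] → 'sbayvgc'.
Captured: group 1 = 'sbayvg'.

'sbayvgc'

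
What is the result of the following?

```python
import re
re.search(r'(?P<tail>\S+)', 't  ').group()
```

The pattern matches one or more of a non-whitespace character (captured as 'tail').
The match spans [0:1] → 't'.

't'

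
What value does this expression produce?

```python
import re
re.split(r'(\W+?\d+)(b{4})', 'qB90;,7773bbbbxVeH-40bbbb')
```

['qB90', ';,7773', 'bbbb', 'xVeH', '-40', 'bbbb', '']

This matches one or more of a non-word character (lazy), then one or more of a digit (captured); then exactly 4 of a literal 'b' (captured).
`re.split` interleaves the captured-group text with the surrounding fragments.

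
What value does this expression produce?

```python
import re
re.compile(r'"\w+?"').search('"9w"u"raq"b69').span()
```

`re.search` scans for the first position where the pattern succeeds.
The match spans [0:4] → '"9w"'.

(0, 4)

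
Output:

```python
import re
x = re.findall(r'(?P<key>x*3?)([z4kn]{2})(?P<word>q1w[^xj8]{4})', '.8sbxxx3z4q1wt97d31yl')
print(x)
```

[('xxx3', 'z4', 'q1wt97d')]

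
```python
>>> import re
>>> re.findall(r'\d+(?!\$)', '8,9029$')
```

A negative assertion filters positions out without eating any characters.
Walking the string: at [0:1] → '8'; at [2:5] → '902'.
No capturing groups, so `findall` returns the 2 full match strings.

['8', '902']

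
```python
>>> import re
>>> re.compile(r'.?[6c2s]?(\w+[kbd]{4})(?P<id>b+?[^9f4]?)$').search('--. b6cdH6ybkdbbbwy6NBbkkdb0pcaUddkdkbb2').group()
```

The pattern matches optionally any character, then optionally one of [6c2s]; then one or more of a word character, then exactly 4 of one of [kbd] (captured); then one or more of the literal 'b' (lazy), then optionally any character except [9f4] (captured as 'id'); then anchored at the end.
`re.search` tries every starting position until one works.
The match spans [3:40] → ' b6cdH6ybkdbbbwy6NBbkkdb0pcaUddkdkbb2'.
Captured: group 1 = 'b6cdH6ybkdbbbwy6NBbkkdb0pcaUddkdkb', group 2 = 'b2'.

' b6cdH6ybkdbbbwy6NBbkkdb0pcaUddkdkbb2'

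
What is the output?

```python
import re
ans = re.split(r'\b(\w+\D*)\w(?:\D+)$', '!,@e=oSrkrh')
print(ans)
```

['!,@', 'e=oSrk', '']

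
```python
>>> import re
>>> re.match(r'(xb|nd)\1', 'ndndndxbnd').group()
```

'ndnd'

`re.match` won't scan ahead — the pattern has to work from the very first character.
The match spans [0:4] → 'ndnd'.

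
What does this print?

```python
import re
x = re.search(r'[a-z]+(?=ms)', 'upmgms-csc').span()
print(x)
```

(0, 4)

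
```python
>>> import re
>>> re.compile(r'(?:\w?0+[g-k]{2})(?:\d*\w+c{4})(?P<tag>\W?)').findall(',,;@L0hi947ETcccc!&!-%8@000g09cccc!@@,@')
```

['!']

The pattern matches optionally a word character, then one or more of the literal '0', then exactly 2 of a character in [g-k] (non-capturing group); then zero or more of a digit, then one or more of a word character, then exactly 4 of the literal 'c' (non-capturing group); then optionally a non-word character (captured as 'tag').
Walking the string: at [4:18] match 'L0hi947ETcccc!', group 1 = '!'.
`findall` collects group 1 from the one match (1 total).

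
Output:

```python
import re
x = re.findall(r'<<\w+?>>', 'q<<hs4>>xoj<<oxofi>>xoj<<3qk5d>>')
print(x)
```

With no groups in the pattern, `findall` gives back each whole match — 3 here.

['<<hs4>>', '<<oxofi>>', '<<3qk5d>>']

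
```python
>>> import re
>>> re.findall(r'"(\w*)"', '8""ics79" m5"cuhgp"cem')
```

Scanning left to right: at [1:3] match '""', group 1 = ''; at [12:19] match '"cuhgp"', group 1 = 'cuhgp'.
`findall` collects group 1 from each match (2 total).

['', 'cuhgp']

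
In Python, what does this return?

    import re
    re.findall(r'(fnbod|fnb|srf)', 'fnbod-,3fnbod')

['fnbod', 'fnbod']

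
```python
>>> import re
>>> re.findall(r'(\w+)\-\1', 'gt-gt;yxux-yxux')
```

['gt', 'yxux']

`\1` is not a pattern — it's the concrete string captured by group 1, re-applied verbatim.
Matches: at [0:5] match 'gt-gt', group 1 = 'gt'; at [6:15] match 'yxux-yxux', group 1 = 'yxux'.
With a single group, `findall` returns only what that group captured — 2 items.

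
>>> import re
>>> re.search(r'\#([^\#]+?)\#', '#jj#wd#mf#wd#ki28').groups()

Unlike `match`, `search` isn't anchored — it looks for the pattern anywhere in the string.
The match spans [0:4] → '#jj#'.
Captured: group 1 = 'jj'.

('jj',)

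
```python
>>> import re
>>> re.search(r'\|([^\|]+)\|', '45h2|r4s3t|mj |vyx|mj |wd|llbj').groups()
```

The match spans [4:11] → '|r4s3t|'.
Captured: group 1 = 'r4s3t'.

('r4s3t',)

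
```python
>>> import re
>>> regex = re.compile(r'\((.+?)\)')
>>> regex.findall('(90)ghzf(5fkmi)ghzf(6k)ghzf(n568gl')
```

Because the quantifier is non-greedy, it stops expanding at the earliest point where the rest of the pattern can succeed.
Matches: at [0:4] match '(90)', group 1 = '90'; at [8:15] match '(5fkmi)', group 1 = '5fkmi'; at [19:23] match '(6k)', group 1 = '6k'.
`findall` collects group 1 from each match (3 total).

['90', '5fkmi', '6k']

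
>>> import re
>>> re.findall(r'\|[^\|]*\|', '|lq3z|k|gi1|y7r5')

['|lq3z|', '|gi1|']

Matches: at [0:6] → '|lq3z|'; at [7:12] → '|gi1|'.
Since nothing is captured, `findall` lists the 2 matched substrings directly.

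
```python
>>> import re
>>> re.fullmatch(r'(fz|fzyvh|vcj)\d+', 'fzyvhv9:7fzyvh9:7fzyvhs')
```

`re.fullmatch` is like wrapping the pattern in `^…$` (in single-line mode).
Here there's no way to consume every character, so the call returns None.

None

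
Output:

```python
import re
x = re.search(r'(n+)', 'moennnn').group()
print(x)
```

nnnn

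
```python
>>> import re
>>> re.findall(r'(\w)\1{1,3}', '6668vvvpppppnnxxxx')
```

`\1` is not a pattern — it's the concrete string captured by group 1, re-applied verbatim.
One capturing group, so `findall` returns just the captured substring from each match — 5 in all.

['6', 'v', 'p', 'n', 'x']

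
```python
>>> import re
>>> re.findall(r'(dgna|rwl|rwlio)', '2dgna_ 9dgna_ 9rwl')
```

['dgna', 'dgna', 'rwl']

`findall` collects group 1 from each match (3 total).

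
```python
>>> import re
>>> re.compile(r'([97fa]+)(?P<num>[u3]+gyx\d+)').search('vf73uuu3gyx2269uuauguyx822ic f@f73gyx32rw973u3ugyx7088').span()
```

(1, 15)

Pattern: one or more of one of [97fa] (captured); then one or more of one of [u3], then the literal 'gyx', then one or more of a digit (captured as 'num').
Unlike `match`, `search` isn't anchored — it looks for the pattern anywhere in the string.
The match spans [1:15] → 'f73uuu3gyx2269'.
Captured: group 1 = 'f7', group 2 = '3uuu3gyx2269'.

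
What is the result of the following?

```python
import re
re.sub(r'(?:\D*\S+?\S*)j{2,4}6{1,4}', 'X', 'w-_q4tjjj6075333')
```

'X075333'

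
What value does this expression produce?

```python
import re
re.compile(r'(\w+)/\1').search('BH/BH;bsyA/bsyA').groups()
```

('BH',)

The match spans [0:5] → 'BH/BH'.
Captured: group 1 = 'BH'.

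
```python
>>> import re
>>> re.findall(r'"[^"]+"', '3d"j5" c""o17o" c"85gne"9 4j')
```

['"j5"', '"o17o"', '"85gne"']

Since nothing is captured, `findall` lists the 3 matched substrings directly.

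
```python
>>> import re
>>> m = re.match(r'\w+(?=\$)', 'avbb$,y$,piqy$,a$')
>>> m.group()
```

'avbb'

The `(?=…)`/`(?<=…)` assertion just peeks at neighbouring text; it doesn't advance the match position.
`re.match` only tries the pattern at the start of the string.
The match spans [0:4] → 'avbb'.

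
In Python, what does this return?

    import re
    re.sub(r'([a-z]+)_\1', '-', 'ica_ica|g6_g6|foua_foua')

`\1` has to match the exact text group 1 already captured.
Matches: at [0:7] → 'ica_ica'; at [14:23] → 'foua_foua'.
`sub` substitutes '-' at each match site.

'-|g6_g6|-'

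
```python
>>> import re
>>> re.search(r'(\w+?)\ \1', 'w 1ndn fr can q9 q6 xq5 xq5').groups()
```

('xq5',)

`\1` has to match the exact text group 1 already captured.
`re.search` scans for the first position where the pattern succeeds.
The match spans [20:27] → 'xq5 xq5'.
Captured: group 1 = 'xq5'.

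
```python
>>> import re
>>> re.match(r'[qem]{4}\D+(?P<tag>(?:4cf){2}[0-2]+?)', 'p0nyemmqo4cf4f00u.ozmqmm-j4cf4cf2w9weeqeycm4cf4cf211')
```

None

This matches exactly 4 of one of [qem], then one or more of a non-digit; then the literal '4cf' repeated 2 times, then one or more of a character in [0-2] (lazy) (captured as 'tag').
`match` is anchored at position 0; if the pattern doesn't fit there, it returns None.
Here position 0 doesn't satisfy it, so the call returns None.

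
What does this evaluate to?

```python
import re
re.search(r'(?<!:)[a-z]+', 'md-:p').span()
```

(0, 2)

A negative assertion filters positions out without eating any characters.
`re.search` tries every starting position until one works.
The match spans [0:2] → 'md'.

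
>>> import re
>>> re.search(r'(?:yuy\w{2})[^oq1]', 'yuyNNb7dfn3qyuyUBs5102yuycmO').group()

'yuyNNb'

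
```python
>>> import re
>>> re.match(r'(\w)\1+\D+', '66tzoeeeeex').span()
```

(0, 11)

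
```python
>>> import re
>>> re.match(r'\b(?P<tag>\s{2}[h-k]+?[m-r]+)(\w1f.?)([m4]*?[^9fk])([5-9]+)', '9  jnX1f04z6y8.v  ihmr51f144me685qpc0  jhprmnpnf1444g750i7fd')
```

None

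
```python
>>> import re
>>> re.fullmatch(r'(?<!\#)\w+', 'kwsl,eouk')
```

None

The negative lookaround is zero-width — it rules out positions where the adjacent text would match, without consuming anything.
`re.fullmatch` is like wrapping the pattern in `^…$` (in single-line mode).
Here the string isn't matched end-to-end, so the call returns None.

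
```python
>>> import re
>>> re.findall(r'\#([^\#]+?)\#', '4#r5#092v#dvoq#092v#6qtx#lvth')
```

['r5', 'dvoq', '6qtx']

One capturing group, so `findall` returns just the captured substring from each match — 3 in all.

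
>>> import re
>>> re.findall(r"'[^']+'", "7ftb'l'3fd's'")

["'l'", "'s'"]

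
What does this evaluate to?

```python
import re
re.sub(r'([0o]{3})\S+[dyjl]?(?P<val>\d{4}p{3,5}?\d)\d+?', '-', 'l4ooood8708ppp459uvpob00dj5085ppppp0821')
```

'l4-21'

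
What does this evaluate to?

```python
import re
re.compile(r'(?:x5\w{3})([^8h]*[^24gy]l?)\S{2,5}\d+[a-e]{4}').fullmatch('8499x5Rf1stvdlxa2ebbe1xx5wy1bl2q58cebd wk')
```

None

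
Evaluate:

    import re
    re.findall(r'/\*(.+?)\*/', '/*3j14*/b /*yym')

Matches: at [0:8] match '/*3j14*/', group 1 = '3j14'.
Because there's exactly one group, `findall` drops the full match and keeps group 1 from the one hit.

['3j14']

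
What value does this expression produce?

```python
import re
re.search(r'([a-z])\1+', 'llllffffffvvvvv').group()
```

'llll'

`\1` has to match the exact text group 1 already captured.
`re.search` scans for the first position where the pattern succeeds.
The match spans [0:4] → 'llll'.
Captured: group 1 = 'l'.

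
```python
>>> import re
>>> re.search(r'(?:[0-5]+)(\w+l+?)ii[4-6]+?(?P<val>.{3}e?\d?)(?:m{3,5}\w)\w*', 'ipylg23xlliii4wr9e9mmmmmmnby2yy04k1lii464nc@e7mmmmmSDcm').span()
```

(5, 55)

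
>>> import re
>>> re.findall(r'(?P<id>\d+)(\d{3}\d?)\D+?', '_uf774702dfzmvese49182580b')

[('774', '702'), ('49182', '580')]

This matches one or more of a digit (captured as 'id'); then exactly 3 of a digit, then optionally a digit (captured); then one or more of a non-digit (lazy).
Walking the string: at [3:10] match '774702d', groups = ('774', '702'); at [17:26] match '49182580b', groups = ('49182', '580').
With 2 capturing groups, `findall` returns a 2-tuple per match.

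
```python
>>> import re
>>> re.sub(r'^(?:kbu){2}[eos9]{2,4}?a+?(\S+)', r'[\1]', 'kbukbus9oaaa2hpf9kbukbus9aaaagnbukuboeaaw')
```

With the lazy modifier that quantifier settles for the fewest repetitions that let the rest of the pattern succeed (the atoms after it are unaffected and can still be greedy).
Each match is replaced using the text its own group 1 captured.

'[aa2hpf9kbukbus9aaaagnbukuboeaaw]'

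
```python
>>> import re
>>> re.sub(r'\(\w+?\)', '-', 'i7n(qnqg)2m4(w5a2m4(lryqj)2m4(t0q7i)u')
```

Matches: at [3:9] → '(qnqg)'; at [19:26] → '(lryqj)'; at [29:36] → '(t0q7i)'.
Every occurrence is swapped for '-'.

'i7n-2m4(w5a2m4-2m4-u'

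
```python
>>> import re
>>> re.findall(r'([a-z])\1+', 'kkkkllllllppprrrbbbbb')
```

The backreference `\1` re-matches whatever the first group consumed, character for character.
Scanning left to right: at [0:4] match 'kkkk', group 1 = 'k'; at [4:10] match 'llllll', group 1 = 'l'; at [10:13] match 'ppp', group 1 = 'p'; at [13:16] match 'rrr', group 1 = 'r'; at [16:21] match 'bbbbb', group 1 = 'b'.
One capturing group, so `findall` returns just the captured substring from each match — 5 in all.

['k', 'l', 'p', 'r', 'b']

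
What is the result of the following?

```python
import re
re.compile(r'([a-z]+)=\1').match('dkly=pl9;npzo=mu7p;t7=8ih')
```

`re.match` only tries the pattern at the start of the string.
Here the pattern fails at index 0, so the call returns None.

None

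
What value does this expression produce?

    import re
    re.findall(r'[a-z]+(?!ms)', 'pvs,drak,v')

['pvs', 'drak', 'v']

`(?!…)`/`(?<!…)` only lets a position through if the neighbouring text does NOT match; no characters are consumed.
Walking the string: at [0:3] → 'pvs'; at [4:8] → 'drak'; at [9:10] → 'v'.
Since nothing is captured, `findall` lists the 3 matched substrings directly.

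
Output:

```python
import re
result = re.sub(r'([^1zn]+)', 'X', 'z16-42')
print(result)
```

Every occurrence is swapped for 'X'.

z1X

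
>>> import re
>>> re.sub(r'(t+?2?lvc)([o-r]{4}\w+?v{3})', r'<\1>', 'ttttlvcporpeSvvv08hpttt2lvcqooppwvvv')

Pattern: one or more of a literal 't' (lazy), then optionally a literal '2', then the literal 'lvc' (captured); then exactly 4 of a character in [o-r], then one or more of a word character (lazy), then exactly 3 of a literal 'v' (captured).
A `+?`/`*?`/`{m,n}?` starts at its minimum and grows only as far as needed for what follows to match.
Matches: at [0:16] → 'ttttlvcporpeSvvv'; at [20:36] → 'ttt2lvcqooppwvvv'.
`\1` in the replacement pulls in group 1's text for each match.

'<ttttlvc>08hp<ttt2lvc>'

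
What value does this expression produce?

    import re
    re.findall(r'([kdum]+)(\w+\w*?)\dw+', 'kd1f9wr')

This matches one or more of one of [kdum] (captured); then one or more of a word character, then zero or more of a word character (lazy) (captured); then a digit, then one or more of the literal 'w'.
Scanning left to right: at [0:6] match 'kd1f9w', groups = ('kd', '1f').
With 2 capturing groups, `findall` returns a 2-tuple per match.

[('kd', '1f')]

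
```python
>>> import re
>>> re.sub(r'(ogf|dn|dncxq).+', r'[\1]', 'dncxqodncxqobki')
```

'[dn]'

The regex engine tests alternatives in the order written; an earlier branch that matches wins even if a later one would match more.
Matches: at [0:15] → 'dncxqodncxqobki'.
The replacement refers to a captured group, so each match is rewritten using its own captured text.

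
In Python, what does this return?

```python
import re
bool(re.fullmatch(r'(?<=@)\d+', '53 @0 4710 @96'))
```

The lookaround is zero-width — it requires the adjacent text to match without consuming it, so the asserted text isn't part of the match.
`fullmatch` succeeds only if the pattern covers the string from start to end.
Here there's no way to consume every character, so the call returns None, and `bool(None)` is False.

False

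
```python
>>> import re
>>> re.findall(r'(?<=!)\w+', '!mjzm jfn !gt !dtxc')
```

['mjzm', 'gt', 'dtxc']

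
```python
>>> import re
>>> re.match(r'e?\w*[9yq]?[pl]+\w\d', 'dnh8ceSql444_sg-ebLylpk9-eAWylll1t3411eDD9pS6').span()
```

Pattern: optionally a literal 'e', then zero or more of a word character, then optionally one of [9yq]; then one or more of one of [pl]; then a word character, then a digit.
`re.match` only tries the pattern at the start of the string.
The match spans [0:11] → 'dnh8ceSql44'.

(0, 11)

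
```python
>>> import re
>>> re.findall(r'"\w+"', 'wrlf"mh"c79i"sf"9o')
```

['"mh"', '"sf"']

No capturing groups, so `findall` returns the 2 full match strings.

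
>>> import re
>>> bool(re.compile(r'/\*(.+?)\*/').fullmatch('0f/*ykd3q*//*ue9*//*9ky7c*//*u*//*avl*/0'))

False

`re.fullmatch` is like wrapping the pattern in `^…$` (in single-line mode).
Here there's no way to consume every character, so the call returns None, and `bool(None)` is False.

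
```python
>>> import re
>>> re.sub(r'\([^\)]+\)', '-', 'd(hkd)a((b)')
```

'd-a-'

Matches: at [1:6] → '(hkd)'; at [7:11] → '((b)'.
Every occurrence is swapped for '-'.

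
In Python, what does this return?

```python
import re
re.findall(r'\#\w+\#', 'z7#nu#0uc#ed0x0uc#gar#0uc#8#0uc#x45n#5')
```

['#nu#', '#ed0x0uc#', '#0uc#', '#0uc#']

Matches: at [2:6] → '#nu#'; at [9:18] → '#ed0x0uc#'; at [21:26] → '#0uc#'; at [27:32] → '#0uc#'.
With no groups in the pattern, `findall` gives back each whole match — 4 here.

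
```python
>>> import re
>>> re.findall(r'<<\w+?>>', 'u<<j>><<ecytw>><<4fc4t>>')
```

['<<j>>', '<<ecytw>>', '<<4fc4t>>']

Scanning left to right: at [1:6] → '<<j>>'; at [6:15] → '<<ecytw>>'; at [15:24] → '<<4fc4t>>'.
No capturing groups, so `findall` returns the 3 full match strings.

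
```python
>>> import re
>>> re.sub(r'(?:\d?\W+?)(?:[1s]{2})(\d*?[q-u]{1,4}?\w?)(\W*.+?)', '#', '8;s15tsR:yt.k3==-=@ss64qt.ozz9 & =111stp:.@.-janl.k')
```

The pattern matches optionally a digit, then one or more of a non-word character (lazy) (non-capturing group); then exactly 2 of one of [1s] (non-capturing group); then zero or more of a digit (lazy), then 1 to 4 of a character in [q-u] (lazy), then optionally a word character (captured); then zero or more of a non-word character, then one or more of any character (lazy) (captured).
Matches: at [0:8] → '8;s15tsR'; at [13:27] → '3==-=@ss64qt.o'; at [29:40] → '9 & =111stp'.
Each match is replaced by '#'.

'#:yt.k#zz#:.@.-janl.k'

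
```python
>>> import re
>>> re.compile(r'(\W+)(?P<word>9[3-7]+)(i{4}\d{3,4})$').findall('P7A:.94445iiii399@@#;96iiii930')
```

[('@@#;', '96', 'iiii930')]

Pattern: one or more of a non-word character (captured); then the literal '9', then one or more of a character in [3-7] (captured as 'word'); then exactly 4 of the literal 'i', then 3 to 4 of a digit (captured); then anchored at the end.
Walking the string: at [17:30] match '@@#;96iiii930', groups = ('@@#;', '96', 'iiii930').
`findall` packs the 3 group values into a tuple for every match.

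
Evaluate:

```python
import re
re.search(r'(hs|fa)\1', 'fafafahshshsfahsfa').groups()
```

('fa',)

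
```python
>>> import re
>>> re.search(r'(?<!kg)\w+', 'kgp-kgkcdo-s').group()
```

The negative lookaround is zero-width — it rules out positions where the adjacent text would match, without consuming anything.
The match spans [0:3] → 'kgp'.

'kgp'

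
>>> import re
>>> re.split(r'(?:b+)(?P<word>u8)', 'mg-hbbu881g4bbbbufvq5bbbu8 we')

['mg-h', 'u8', '81g4bbbbufvq5', 'u8', ' we']

Pattern: one or more of a literal 'b' (non-capturing group); then the literal 'u', then the literal '8' (captured as 'word').
Matches to split on: at [4:8] → 'bbu8'; at [21:26] → 'bbbu8'.
The group in the pattern means `split` returns the separators' captures alongside the pieces.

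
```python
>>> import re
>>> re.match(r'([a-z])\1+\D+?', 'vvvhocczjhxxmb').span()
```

(0, 4)

`match` is anchored at position 0; if the pattern doesn't fit there, it returns None.
The match spans [0:4] → 'vvvh'.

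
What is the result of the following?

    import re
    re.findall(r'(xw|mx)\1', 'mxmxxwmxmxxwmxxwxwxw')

`\1` is not a pattern — it's the concrete string captured by group 1, re-applied verbatim.
Matches: at [0:4] match 'mxmx', group 1 = 'mx'; at [6:10] match 'mxmx', group 1 = 'mx'; at [14:18] match 'xwxw', group 1 = 'xw'.
One capturing group, so `findall` returns just the captured substring from each match — 3 in all.

['mx', 'mx', 'xw']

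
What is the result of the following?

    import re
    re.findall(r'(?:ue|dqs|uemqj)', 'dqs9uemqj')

The regex engine tests alternatives in the order written; an earlier branch that matches wins even if a later one would match more.
Walking the string: at [0:3] → 'dqs'; at [4:6] → 'ue'.
No capturing groups, so `findall` returns the 2 full match strings.

['dqs', 'ue']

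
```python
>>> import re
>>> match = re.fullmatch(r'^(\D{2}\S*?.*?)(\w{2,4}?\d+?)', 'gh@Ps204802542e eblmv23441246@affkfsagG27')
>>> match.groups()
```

The pattern matches anchored at the start of the string; then exactly 2 of a non-digit, then zero or more of a non-whitespace character (lazy), then zero or more of any character (lazy) (captured); then 2 to 4 of a word character (lazy), then one or more of a digit (lazy) (captured).
With the lazy modifier that quantifier settles for the fewest repetitions that let the rest of the pattern succeed (the atoms after it are unaffected and can still be greedy).
For `fullmatch`, every character of the input must be accounted for by the pattern.
The match spans [0:41] → 'gh@Ps204802542e eblmv23441246@affkfsagG27'.
Captured: group 1 = 'gh@Ps204802542e eblmv23441246@affkf', group 2 = 'sagG27'.

('gh@Ps204802542e eblmv23441246@affkf', 'sagG27')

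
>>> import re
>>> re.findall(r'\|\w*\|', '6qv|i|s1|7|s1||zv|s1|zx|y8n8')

['|i|', '|7|', '||', '|s1|']

No capturing groups, so `findall` returns the 4 full match strings.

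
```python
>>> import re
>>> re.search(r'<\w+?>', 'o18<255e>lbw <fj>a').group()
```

`re.search` tries every starting position until one works.
The match spans [3:9] → '<255e>'.

'<255e>'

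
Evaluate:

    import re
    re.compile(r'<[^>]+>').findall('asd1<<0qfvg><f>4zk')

With no groups in the pattern, `findall` gives back each whole match — 2 here.

['<<0qfvg>', '<f>']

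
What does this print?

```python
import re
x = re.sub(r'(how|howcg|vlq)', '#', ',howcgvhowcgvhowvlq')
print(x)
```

,#cgv#cgv##

`|` is ordered: at each position the engine commits to the first alternative that works.
Each match is replaced by '#'.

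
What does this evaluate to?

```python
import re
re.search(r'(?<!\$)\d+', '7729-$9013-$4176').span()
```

(0, 4)

`(?!…)`/`(?<!…)` only lets a position through if the neighbouring text does NOT match; no characters are consumed.
Unlike `match`, `search` isn't anchored — it looks for the pattern anywhere in the string.
The match spans [0:4] → '7729'.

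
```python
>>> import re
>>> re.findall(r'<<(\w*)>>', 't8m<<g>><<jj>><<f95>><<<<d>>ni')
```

['g', 'jj', 'f95', 'd']

Scanning left to right: at [3:8] match '<<g>>', group 1 = 'g'; at [8:14] match '<<jj>>', group 1 = 'jj'; at [14:21] match '<<f95>>', group 1 = 'f95'; at [23:28] match '<<d>>', group 1 = 'd'.
Because there's exactly one group, `findall` drops the full match and keeps group 1 from each hit.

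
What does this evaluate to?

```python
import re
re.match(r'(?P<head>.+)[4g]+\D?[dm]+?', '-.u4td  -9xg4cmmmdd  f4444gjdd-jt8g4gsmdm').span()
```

This matches one or more of any character (captured as 'head'); then one or more of one of [4g], then optionally a non-digit, then one or more of one of [dm] (lazy).
A non-greedy quantifier consumes as few characters as it can — just enough that the remainder of the pattern still matches from where it stops; whatever follows it matches normally.
With `match`, the pattern is implicitly anchored at the beginning.
The match spans [0:39] → '-.u4td  -9xg4cmmmdd  f4444gjdd-jt8g4gsm'.
Captured: group 1 = '-.u4td  -9xg4cmmmdd  f4444gjdd-jt8g4'.

(0, 39)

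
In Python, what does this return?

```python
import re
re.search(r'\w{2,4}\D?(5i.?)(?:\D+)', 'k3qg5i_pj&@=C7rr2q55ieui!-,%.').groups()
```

The pattern matches 2 to 4 of a word character, then optionally a non-digit; then the literal '5i', then optionally any character (captured); then one or more of a non-digit (non-capturing group).
`re.search` tries every starting position until one works.
The match spans [0:13] → 'k3qg5i_pj&@=C'.
Captured: group 1 = '5i_'.

('5i_',)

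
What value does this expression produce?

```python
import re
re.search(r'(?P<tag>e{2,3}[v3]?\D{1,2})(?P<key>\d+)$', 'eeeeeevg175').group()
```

'eeevg175'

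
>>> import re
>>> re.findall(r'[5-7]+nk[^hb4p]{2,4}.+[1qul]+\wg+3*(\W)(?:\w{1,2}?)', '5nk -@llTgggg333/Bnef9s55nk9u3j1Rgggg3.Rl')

['.']

With a single group, `findall` returns only what that group captured — 1 item.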